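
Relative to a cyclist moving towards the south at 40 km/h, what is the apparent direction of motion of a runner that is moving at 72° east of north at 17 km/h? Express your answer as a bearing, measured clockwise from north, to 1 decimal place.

019.7°

Taking east as x and north as y: runner velocity = (16.168, 5.253) km/h; cyclist velocity = (0.000, -40.000) km/h.
Velocity of runner relative to cyclist = (16.168, 5.253) − (0.000, -40.000) = (16.168, 45.253) km/h.
Bearing = atan2(16.17, 45.25) = 19.66° clockwise from north.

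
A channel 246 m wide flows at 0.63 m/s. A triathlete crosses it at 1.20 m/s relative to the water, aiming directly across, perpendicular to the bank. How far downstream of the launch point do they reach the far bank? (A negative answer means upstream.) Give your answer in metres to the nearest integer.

Perpendicular speed = 1.200 m/s; crossing time = 246 / 1.200 = 205.000 s.
Net downstream speed = 0.630 m/s.
Drift = 0.630 × 205.000 = 129.150 m (downstream).

129 m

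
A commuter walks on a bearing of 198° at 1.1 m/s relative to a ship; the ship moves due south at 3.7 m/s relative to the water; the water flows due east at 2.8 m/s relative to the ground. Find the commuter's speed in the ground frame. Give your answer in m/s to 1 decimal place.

5.3 m/s

In east/north components (m/s): commuter relative to ship = (-0.340, -1.046); ship relative to water = (0.000, -3.700); water relative to ground = (2.800, 0.000).
Sum = (2.460, -4.746) m/s.
Speed = |(2.460, -4.746)| = 5.346 m/s.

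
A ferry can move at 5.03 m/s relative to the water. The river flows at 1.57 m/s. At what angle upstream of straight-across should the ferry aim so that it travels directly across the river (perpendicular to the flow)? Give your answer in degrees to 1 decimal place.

18.2°

To cancel the current, the upstream component of the ferry's velocity must equal the flow: 5.03 sin θ = 1.57.
sin θ = 1.57 / 5.03 = 0.3121.
θ = arcsin(0.3121) = 18.187°.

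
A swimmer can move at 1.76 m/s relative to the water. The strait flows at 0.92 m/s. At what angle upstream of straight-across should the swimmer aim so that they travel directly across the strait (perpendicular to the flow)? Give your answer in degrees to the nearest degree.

32°

To cancel the current, the upstream component of the swimmer's velocity must equal the flow: 1.76 sin θ = 0.92.
sin θ = 0.92 / 1.76 = 0.5227.
θ = arcsin(0.5227) = 31.515°.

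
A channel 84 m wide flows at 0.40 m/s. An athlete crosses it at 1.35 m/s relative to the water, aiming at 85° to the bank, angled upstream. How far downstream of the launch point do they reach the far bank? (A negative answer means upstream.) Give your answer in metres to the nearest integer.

Perpendicular speed = 1.345 m/s; crossing time = 84 / 1.345 = 62.460 s.
Net downstream speed = 0.282 m/s.
Drift = 0.282 × 62.460 = 17.635 m (downstream).

18 m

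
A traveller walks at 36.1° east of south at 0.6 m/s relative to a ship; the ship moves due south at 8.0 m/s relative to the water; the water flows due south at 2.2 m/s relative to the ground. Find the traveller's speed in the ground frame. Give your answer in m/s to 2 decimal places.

10.69 m/s

In east/north components (m/s): traveller relative to ship = (0.354, -0.485); ship relative to water = (0.000, -8.000); water relative to ground = (0.000, -2.200).
Sum = (0.354, -10.685) m/s.
Speed = |(0.354, -10.685)| = 10.691 m/s.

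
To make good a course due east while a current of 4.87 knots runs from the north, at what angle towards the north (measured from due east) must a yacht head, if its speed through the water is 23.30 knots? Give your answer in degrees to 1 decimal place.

The current pushes perpendicular to the desired track; the heading must have a component into the current equal to 4.87 knots: 23.30 sin θ = 4.87.
sin θ = 0.2090, so θ = 12.065°.

12.1°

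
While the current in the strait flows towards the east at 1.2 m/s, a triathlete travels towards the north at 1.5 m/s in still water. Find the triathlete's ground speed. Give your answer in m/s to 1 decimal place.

1.9 m/s

Taking east as x and north as y: velocity relative to the water = (0.000, 1.500) m/s; the water relative to ground = (1.200, 0.000) m/s.
Velocity relative to ground = (0.000, 1.500) + (1.200, 0.000) = (1.200, 1.500) m/s.
Speed = |(1.200, 1.500)| = 1.921 m/s.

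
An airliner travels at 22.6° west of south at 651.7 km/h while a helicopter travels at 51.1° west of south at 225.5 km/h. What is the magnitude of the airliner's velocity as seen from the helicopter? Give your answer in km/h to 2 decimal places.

466.12 km/h

Taking east as x and north as y: airliner velocity = (-250.445, -601.656) km/h; helicopter velocity = (-175.494, -141.606) km/h.
Velocity of airliner relative to helicopter = (-250.445, -601.656) − (-175.494, -141.606) = (-74.951, -460.050) km/h.
Magnitude = |(-74.951, -460.050)| = 466.116 km/h.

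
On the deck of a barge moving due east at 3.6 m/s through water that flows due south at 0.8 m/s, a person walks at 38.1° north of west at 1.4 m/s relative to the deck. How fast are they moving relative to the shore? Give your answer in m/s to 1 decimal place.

2.5 m/s

In east/north components (m/s): person relative to barge = (-1.102, 0.864); barge relative to water = (3.600, 0.000); water relative to ground = (0.000, -0.800).
Sum = (2.498, 0.064) m/s.
Speed = |(2.498, 0.064)| = 2.499 m/s.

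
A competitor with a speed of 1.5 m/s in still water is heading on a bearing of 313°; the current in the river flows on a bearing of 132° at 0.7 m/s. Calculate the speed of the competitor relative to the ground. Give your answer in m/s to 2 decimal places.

0.80 m/s

Taking east as x and north as y: velocity relative to the water = (-1.097, 1.023) m/s; the water relative to ground = (0.520, -0.468) m/s.
Velocity relative to ground = (-1.097, 1.023) + (0.520, -0.468) = (-0.577, 0.555) m/s.
Speed = |(-0.577, 0.555)| = 0.800 m/s.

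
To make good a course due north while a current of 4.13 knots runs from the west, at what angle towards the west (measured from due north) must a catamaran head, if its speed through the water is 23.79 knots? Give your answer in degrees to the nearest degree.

10°

The current pushes perpendicular to the desired track; the heading must have a component into the current equal to 4.13 knots: 23.79 sin θ = 4.13.
sin θ = 0.1736, so θ = 9.997°.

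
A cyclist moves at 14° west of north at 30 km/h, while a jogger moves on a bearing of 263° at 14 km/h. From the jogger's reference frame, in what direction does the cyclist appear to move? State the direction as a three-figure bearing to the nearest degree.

012°

Taking east as x and north as y: cyclist velocity = (-7.258, 29.109) km/h; jogger velocity = (-13.896, -1.706) km/h.
Velocity of cyclist relative to jogger = (-7.258, 29.109) − (-13.896, -1.706) = (6.638, 30.815) km/h.
Bearing = atan2(6.64, 30.82) = 12.16° clockwise from north.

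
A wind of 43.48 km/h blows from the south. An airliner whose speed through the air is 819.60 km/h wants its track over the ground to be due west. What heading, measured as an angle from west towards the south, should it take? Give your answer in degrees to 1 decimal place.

3.0°

The wind pushes perpendicular to the desired track; the heading must have a component into the wind equal to 43.48 km/h: 819.60 sin θ = 43.48.
sin θ = 0.0531, so θ = 3.041°.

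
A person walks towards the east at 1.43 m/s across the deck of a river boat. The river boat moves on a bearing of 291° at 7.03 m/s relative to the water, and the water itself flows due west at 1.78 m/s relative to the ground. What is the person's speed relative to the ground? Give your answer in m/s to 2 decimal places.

In east/north components (m/s): person relative to river boat = (1.430, 0.000); river boat relative to water = (-6.563, 2.519); water relative to ground = (-1.780, 0.000).
Sum = (-6.913, 2.519) m/s.
Speed = |(-6.913, 2.519)| = 7.358 m/s.

7.36 m/s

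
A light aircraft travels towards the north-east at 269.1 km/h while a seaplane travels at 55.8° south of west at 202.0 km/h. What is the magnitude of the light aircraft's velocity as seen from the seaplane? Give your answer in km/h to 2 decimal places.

Taking east as x and north as y: light aircraft velocity = (190.282, 190.282) km/h; seaplane velocity = (-113.541, -167.070) km/h.
Velocity of light aircraft relative to seaplane = (190.282, 190.282) − (-113.541, -167.070) = (303.823, 357.353) km/h.
Magnitude = |(303.823, 357.353)| = 469.052 km/h.

469.05 km/h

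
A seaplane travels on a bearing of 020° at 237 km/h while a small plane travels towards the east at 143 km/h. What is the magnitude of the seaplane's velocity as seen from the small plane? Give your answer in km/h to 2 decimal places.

231.16 km/h

Taking east as x and north as y: seaplane velocity = (81.059, 222.707) km/h; small plane velocity = (143.000, 0.000) km/h.
Velocity of seaplane relative to small plane = (81.059, 222.707) − (143.000, 0.000) = (-61.941, 222.707) km/h.
Magnitude = |(-61.941, 222.707)| = 231.161 km/h.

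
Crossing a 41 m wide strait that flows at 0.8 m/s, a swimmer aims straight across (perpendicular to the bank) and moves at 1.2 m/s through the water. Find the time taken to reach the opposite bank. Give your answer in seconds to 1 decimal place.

The component of the swimmer's velocity perpendicular to the bank is 1.2 m/s.
The flow acts along the bank and has no component across it.
Time = 41 / 1.200 = 34.167 s.

34.2 s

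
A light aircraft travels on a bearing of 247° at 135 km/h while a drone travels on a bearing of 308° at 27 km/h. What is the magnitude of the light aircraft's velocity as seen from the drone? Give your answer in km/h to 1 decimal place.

124.2 km/h

Taking east as x and north as y: light aircraft velocity = (-124.268, -52.749) km/h; drone velocity = (-21.276, 16.623) km/h.
Velocity of light aircraft relative to drone = (-124.268, -52.749) − (-21.276, 16.623) = (-102.992, -69.372) km/h.
Magnitude = |(-102.992, -69.372)| = 124.176 km/h.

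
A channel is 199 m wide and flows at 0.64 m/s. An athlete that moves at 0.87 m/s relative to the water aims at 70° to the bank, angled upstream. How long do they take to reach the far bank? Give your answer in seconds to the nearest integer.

The component of the athlete's velocity perpendicular to the bank is 0.87 × sin 70° = 0.818 m/s.
The current is parallel to the bank, so it does not affect the crossing time.
Time = 199 / 0.818 = 243.415 s.

243 s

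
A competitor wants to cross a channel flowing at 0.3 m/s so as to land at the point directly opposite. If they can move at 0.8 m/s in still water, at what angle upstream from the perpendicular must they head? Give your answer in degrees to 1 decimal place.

22.0°

To cancel the current, the upstream component of the competitor's velocity must equal the flow: 0.8 sin θ = 0.3.
sin θ = 0.3 / 0.8 = 0.3750.
θ = arcsin(0.3750) = 22.024°.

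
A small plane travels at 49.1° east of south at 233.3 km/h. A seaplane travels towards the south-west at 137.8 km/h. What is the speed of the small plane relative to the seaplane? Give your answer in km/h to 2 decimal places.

Taking east as x and north as y: small plane velocity = (176.341, -152.751) km/h; seaplane velocity = (-97.439, -97.439) km/h.
Velocity of small plane relative to seaplane = (176.341, -152.751) − (-97.439, -97.439) = (273.780, -55.312) km/h.
Magnitude = |(273.780, -55.312)| = 279.311 km/h.

279.31 km/h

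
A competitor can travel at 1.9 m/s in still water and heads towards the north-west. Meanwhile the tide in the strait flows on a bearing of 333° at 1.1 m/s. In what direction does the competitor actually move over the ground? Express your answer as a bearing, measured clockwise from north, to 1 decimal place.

321.6°

Taking east as x and north as y: velocity relative to the water = (-1.344, 1.344) m/s; the water relative to ground = (-0.499, 0.980) m/s.
Velocity relative to ground = (-1.344, 1.344) + (-0.499, 0.980) = (-1.843, 2.324) m/s.
Bearing = atan2(-1.84, 2.32) = 321.58° clockwise from north.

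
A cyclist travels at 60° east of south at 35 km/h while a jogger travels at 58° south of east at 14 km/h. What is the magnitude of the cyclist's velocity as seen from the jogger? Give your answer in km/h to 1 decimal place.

23.6 km/h

Taking east as x and north as y: cyclist velocity = (30.311, -17.500) km/h; jogger velocity = (7.419, -11.873) km/h.
Velocity of cyclist relative to jogger = (30.311, -17.500) − (7.419, -11.873) = (22.892, -5.627) km/h.
Magnitude = |(22.892, -5.627)| = 23.574 km/h.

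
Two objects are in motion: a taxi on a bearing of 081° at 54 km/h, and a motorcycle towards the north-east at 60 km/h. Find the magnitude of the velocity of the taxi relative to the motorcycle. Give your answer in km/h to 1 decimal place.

35.7 km/h

Taking east as x and north as y: taxi velocity = (53.335, 8.447) km/h; motorcycle velocity = (42.426, 42.426) km/h.
Velocity of taxi relative to motorcycle = (53.335, 8.447) − (42.426, 42.426) = (10.909, -33.979) km/h.
Magnitude = |(10.909, -33.979)| = 35.687 km/h.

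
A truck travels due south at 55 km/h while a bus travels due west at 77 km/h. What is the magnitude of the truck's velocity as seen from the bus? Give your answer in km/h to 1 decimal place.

94.6 km/h

Taking east as x and north as y: truck velocity = (0.000, -55.000) km/h; bus velocity = (-77.000, 0.000) km/h.
Velocity of truck relative to bus = (0.000, -55.000) − (-77.000, 0.000) = (77.000, -55.000) km/h.
Magnitude = |(77.000, -55.000)| = 94.626 km/h.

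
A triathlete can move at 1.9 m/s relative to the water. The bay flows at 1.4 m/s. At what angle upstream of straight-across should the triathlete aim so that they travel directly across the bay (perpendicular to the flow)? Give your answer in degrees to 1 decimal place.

To cancel the current, the upstream component of the triathlete's velocity must equal the flow: 1.9 sin θ = 1.4.
sin θ = 1.4 / 1.9 = 0.7368.
θ = arcsin(0.7368) = 47.463°.

47.5°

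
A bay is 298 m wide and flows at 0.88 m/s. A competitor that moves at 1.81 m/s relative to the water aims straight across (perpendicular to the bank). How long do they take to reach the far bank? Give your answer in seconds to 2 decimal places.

164.64 s

The component of the competitor's velocity perpendicular to the bank is 1.81 m/s.
Only the cross-stream component determines the crossing time; the current contributes nothing perpendicular to the bank.
Time = 298 / 1.810 = 164.641 s.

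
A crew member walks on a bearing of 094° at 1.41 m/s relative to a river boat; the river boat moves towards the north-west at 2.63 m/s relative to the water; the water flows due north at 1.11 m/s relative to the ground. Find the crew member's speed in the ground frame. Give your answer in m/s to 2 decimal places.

2.91 m/s

In east/north components (m/s): crew member relative to river boat = (1.407, -0.098); river boat relative to water = (-1.860, 1.860); water relative to ground = (0.000, 1.110).
Sum = (-0.453, 2.871) m/s.
Speed = |(-0.453, 2.871)| = 2.907 m/s.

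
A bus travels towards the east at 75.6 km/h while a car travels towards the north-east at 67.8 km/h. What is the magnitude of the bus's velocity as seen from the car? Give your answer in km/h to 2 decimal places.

55.35 km/h

Taking east as x and north as y: bus velocity = (75.600, 0.000) km/h; car velocity = (47.942, 47.942) km/h.
Velocity of bus relative to car = (75.600, 0.000) − (47.942, 47.942) = (27.658, -47.942) km/h.
Magnitude = |(27.658, -47.942)| = 55.348 km/h.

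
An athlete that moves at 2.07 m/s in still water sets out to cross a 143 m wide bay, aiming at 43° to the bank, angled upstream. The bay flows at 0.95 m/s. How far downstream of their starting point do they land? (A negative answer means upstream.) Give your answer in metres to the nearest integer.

Perpendicular speed = 1.412 m/s; crossing time = 143 / 1.412 = 101.294 s.
Net downstream speed = -0.564 m/s.
Drift = -0.564 × 101.294 = -57.120 m (upstream).

-57 m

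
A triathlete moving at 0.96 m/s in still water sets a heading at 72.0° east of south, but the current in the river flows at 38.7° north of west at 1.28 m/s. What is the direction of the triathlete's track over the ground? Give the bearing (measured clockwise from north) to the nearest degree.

350°

Taking east as x and north as y: velocity relative to the water = (0.913, -0.297) m/s; the water relative to ground = (-0.999, 0.800) m/s.
Velocity relative to ground = (0.913, -0.297) + (-0.999, 0.800) = (-0.086, 0.504) m/s.
Bearing = atan2(-0.09, 0.50) = 350.32° clockwise from north.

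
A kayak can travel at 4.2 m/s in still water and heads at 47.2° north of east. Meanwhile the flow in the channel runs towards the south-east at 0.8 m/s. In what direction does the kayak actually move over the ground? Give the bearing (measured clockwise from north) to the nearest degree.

Taking east as x and north as y: velocity relative to the water = (2.854, 3.082) m/s; the water relative to ground = (0.566, -0.566) m/s.
Velocity relative to ground = (2.854, 3.082) + (0.566, -0.566) = (3.419, 2.516) m/s.
Bearing = atan2(3.42, 2.52) = 53.65° clockwise from north.

054°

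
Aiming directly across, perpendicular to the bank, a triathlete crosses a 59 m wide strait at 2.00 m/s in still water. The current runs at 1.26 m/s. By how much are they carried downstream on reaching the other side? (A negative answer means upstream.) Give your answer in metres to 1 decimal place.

37.2 m

Perpendicular speed = 2.000 m/s; crossing time = 59 / 2.000 = 29.500 s.
Net downstream speed = 1.260 m/s.
Drift = 1.260 × 29.500 = 37.170 m (downstream).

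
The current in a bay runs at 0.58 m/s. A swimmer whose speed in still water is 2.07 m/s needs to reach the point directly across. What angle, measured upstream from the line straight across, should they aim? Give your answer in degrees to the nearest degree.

16°

To cancel the current, the upstream component of the swimmer's velocity must equal the flow: 2.07 sin θ = 0.58.
sin θ = 0.58 / 2.07 = 0.2802.
θ = arcsin(0.2802) = 16.272°.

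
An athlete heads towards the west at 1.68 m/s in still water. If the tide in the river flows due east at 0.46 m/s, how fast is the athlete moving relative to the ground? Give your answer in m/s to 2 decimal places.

1.22 m/s

Taking east as x and north as y: velocity relative to the water = (-1.680, 0.000) m/s; the water relative to ground = (0.460, 0.000) m/s.
Velocity relative to ground = (-1.680, 0.000) + (0.460, 0.000) = (-1.220, 0.000) m/s.
Speed = |(-1.220, 0.000)| = 1.220 m/s.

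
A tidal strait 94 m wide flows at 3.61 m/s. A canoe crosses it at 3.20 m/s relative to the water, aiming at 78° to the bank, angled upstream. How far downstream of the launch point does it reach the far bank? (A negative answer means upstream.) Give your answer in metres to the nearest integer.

88 m

Perpendicular speed = 3.130 m/s; crossing time = 94 / 3.130 = 30.031 s.
Net downstream speed = 2.945 m/s.
Drift = 2.945 × 30.031 = 88.433 m (downstream).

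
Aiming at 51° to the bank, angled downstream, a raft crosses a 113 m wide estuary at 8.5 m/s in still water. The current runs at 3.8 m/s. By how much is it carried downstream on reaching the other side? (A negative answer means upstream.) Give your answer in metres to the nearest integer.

Perpendicular speed = 6.606 m/s; crossing time = 113 / 6.606 = 17.106 s.
Net downstream speed = 9.149 m/s.
Drift = 9.149 × 17.106 = 156.510 m (downstream).

157 m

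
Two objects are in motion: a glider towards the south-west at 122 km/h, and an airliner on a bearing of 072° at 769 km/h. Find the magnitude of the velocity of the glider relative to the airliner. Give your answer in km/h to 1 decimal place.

Taking east as x and north as y: glider velocity = (-86.267, -86.267) km/h; airliner velocity = (731.362, 237.634) km/h.
Velocity of glider relative to airliner = (-86.267, -86.267) − (731.362, 237.634) = (-817.629, -323.901) km/h.
Magnitude = |(-817.629, -323.901)| = 879.449 km/h.

879.4 km/h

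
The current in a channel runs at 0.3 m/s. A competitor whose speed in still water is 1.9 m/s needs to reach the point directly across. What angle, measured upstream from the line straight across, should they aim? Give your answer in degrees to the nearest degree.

To cancel the current, the upstream component of the competitor's velocity must equal the flow: 1.9 sin θ = 0.3.
sin θ = 0.3 / 1.9 = 0.1579.
θ = arcsin(0.1579) = 9.085°.

9°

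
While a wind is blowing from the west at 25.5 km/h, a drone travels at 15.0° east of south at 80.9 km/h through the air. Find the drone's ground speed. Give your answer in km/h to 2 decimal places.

90.90 km/h

Taking east as x and north as y: velocity relative to the air = (20.938, -78.143) km/h; the air relative to ground = (25.500, 0.000) km/h.
Velocity relative to ground = (20.938, -78.143) + (25.500, 0.000) = (46.438, -78.143) km/h.
Speed = |(46.438, -78.143)| = 90.901 km/h.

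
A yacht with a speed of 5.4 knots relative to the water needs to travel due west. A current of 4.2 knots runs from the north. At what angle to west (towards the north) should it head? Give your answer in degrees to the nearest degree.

The current pushes perpendicular to the desired track; the heading must have a component into the current equal to 4.2 knots: 5.4 sin θ = 4.2.
sin θ = 0.7778, so θ = 51.058°.

51°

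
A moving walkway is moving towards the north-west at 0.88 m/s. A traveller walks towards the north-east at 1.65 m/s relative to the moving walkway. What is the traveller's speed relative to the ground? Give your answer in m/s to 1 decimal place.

Taking east as x and north as y: moving walkway velocity = (-0.622, 0.622) m/s; traveller velocity relative to moving walkway = (1.167, 1.167) m/s.
Velocity relative to ground = (-0.622, 0.622) + (1.167, 1.167) = (0.544, 1.789) m/s.
Speed = |(0.544, 1.789)| = 1.870 m/s.

1.9 m/s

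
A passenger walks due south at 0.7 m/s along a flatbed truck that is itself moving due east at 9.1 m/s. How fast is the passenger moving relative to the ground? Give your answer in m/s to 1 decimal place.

Taking east as x and north as y: flatbed truck velocity = (9.100, 0.000) m/s; passenger velocity relative to flatbed truck = (0.000, -0.700) m/s.
Velocity relative to ground = (9.100, 0.000) + (0.000, -0.700) = (9.100, -0.700) m/s.
Speed = |(9.100, -0.700)| = 9.127 m/s.

9.1 m/s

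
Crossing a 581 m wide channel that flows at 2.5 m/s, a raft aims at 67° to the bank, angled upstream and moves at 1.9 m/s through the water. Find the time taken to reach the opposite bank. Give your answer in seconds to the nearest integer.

The component of the raft's velocity perpendicular to the bank is 1.9 × sin 67° = 1.749 m/s.
The current is parallel to the bank, so it does not affect the crossing time.
Time = 581 / 1.749 = 332.198 s.

332 s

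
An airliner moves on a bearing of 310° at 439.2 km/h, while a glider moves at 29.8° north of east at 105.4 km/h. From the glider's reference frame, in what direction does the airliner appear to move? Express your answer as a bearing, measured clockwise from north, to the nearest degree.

Taking east as x and north as y: airliner velocity = (-336.447, 282.312) km/h; glider velocity = (91.462, 52.381) km/h.
Velocity of airliner relative to glider = (-336.447, 282.312) − (91.462, 52.381) = (-427.909, 229.931) km/h.
Bearing = atan2(-427.91, 229.93) = 298.25° clockwise from north.

298°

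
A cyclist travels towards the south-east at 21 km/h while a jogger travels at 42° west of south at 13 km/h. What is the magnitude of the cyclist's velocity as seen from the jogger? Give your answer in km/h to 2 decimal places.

24.11 km/h

Taking east as x and north as y: cyclist velocity = (14.849, -14.849) km/h; jogger velocity = (-8.699, -9.661) km/h.
Velocity of cyclist relative to jogger = (14.849, -14.849) − (-8.699, -9.661) = (23.548, -5.188) km/h.
Magnitude = |(23.548, -5.188)| = 24.113 km/h.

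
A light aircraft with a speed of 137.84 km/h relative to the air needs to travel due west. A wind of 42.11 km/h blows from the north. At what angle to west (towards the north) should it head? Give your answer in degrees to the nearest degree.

The wind pushes perpendicular to the desired track; the heading must have a component into the wind equal to 42.11 km/h: 137.84 sin θ = 42.11.
sin θ = 0.3055, so θ = 17.788°.

18°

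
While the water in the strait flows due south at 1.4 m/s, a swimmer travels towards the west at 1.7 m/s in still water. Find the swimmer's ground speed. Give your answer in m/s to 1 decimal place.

Taking east as x and north as y: velocity relative to the water = (-1.700, 0.000) m/s; the water relative to ground = (0.000, -1.400) m/s.
Velocity relative to ground = (-1.700, 0.000) + (0.000, -1.400) = (-1.700, -1.400) m/s.
Speed = |(-1.700, -1.400)| = 2.202 m/s.

2.2 m/s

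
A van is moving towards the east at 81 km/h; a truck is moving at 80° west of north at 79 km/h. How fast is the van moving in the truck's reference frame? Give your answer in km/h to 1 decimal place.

Taking east as x and north as y: van velocity = (81.000, 0.000) km/h; truck velocity = (-77.800, 13.718) km/h.
Velocity of van relative to truck = (81.000, 0.000) − (-77.800, 13.718) = (158.800, -13.718) km/h.
Magnitude = |(158.800, -13.718)| = 159.391 km/h.

159.4 km/h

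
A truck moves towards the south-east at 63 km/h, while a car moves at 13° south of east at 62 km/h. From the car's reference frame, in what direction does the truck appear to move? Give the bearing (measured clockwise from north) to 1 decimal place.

Taking east as x and north as y: truck velocity = (44.548, -44.548) km/h; car velocity = (60.411, -13.947) km/h.
Velocity of truck relative to car = (44.548, -44.548) − (60.411, -13.947) = (-15.863, -30.601) km/h.
Bearing = atan2(-15.86, -30.60) = 207.40° clockwise from north.

207.4°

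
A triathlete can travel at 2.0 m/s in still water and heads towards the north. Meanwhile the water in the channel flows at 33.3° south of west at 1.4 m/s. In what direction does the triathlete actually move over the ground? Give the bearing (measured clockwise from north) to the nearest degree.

Taking east as x and north as y: velocity relative to the water = (0.000, 2.000) m/s; the water relative to ground = (-1.170, -0.769) m/s.
Velocity relative to ground = (0.000, 2.000) + (-1.170, -0.769) = (-1.170, 1.231) m/s.
Bearing = atan2(-1.17, 1.23) = 316.46° clockwise from north.

316°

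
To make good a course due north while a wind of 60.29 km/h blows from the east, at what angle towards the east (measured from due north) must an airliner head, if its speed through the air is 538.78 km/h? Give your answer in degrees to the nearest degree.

The wind pushes perpendicular to the desired track; the heading must have a component into the wind equal to 60.29 km/h: 538.78 sin θ = 60.29.
sin θ = 0.1119, so θ = 6.425°.

6°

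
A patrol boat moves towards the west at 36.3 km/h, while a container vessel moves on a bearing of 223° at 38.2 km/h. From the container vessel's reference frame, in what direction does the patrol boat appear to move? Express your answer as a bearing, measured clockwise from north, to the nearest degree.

340°

Taking east as x and north as y: patrol boat velocity = (-36.300, 0.000) km/h; container vessel velocity = (-26.052, -27.938) km/h.
Velocity of patrol boat relative to container vessel = (-36.300, 0.000) − (-26.052, -27.938) = (-10.248, 27.938) km/h.
Bearing = atan2(-10.25, 27.94) = 339.86° clockwise from north.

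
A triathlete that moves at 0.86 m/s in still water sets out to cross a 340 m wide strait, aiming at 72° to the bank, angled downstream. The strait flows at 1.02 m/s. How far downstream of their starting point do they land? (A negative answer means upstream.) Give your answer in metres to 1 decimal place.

534.5 m

Perpendicular speed = 0.818 m/s; crossing time = 340 / 0.818 = 415.694 s.
Net downstream speed = 1.286 m/s.
Drift = 1.286 × 415.694 = 534.481 m (downstream).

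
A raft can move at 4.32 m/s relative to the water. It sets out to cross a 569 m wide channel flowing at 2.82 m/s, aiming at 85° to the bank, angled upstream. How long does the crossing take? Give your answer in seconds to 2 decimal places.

The component of the raft's velocity perpendicular to the bank is 4.32 × sin 85° = 4.304 m/s.
The flow acts along the bank and has no component across it.
Time = 569 / 4.304 = 132.216 s.

132.22 s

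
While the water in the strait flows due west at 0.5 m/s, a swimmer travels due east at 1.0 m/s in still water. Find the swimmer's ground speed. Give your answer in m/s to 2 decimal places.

0.50 m/s

Taking east as x and north as y: velocity relative to the water = (1.000, 0.000) m/s; the water relative to ground = (-0.500, 0.000) m/s.
Velocity relative to ground = (1.000, 0.000) + (-0.500, 0.000) = (0.500, 0.000) m/s.
Speed = |(0.500, 0.000)| = 0.500 m/s.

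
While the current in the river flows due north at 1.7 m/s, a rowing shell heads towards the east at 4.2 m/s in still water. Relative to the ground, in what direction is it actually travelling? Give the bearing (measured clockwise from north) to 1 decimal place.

Taking east as x and north as y: velocity relative to the water = (4.200, 0.000) m/s; the water relative to ground = (0.000, 1.700) m/s.
Velocity relative to ground = (4.200, 0.000) + (0.000, 1.700) = (4.200, 1.700) m/s.
Bearing = atan2(4.20, 1.70) = 67.96° clockwise from north.

068.0°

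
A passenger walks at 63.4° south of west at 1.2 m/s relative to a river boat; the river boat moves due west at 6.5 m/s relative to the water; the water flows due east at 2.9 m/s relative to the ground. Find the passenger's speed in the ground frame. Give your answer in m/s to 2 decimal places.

In east/north components (m/s): passenger relative to river boat = (-0.537, -1.073); river boat relative to water = (-6.500, 0.000); water relative to ground = (2.900, 0.000).
Sum = (-4.137, -1.073) m/s.
Speed = |(-4.137, -1.073)| = 4.274 m/s.

4.27 m/s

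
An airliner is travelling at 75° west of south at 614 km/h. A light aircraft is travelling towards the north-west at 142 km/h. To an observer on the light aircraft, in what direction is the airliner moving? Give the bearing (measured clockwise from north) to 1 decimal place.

242.2°

Taking east as x and north as y: airliner velocity = (-593.078, -158.915) km/h; light aircraft velocity = (-100.409, 100.409) km/h.
Velocity of airliner relative to light aircraft = (-593.078, -158.915) − (-100.409, 100.409) = (-492.669, -259.324) km/h.
Bearing = atan2(-492.67, -259.32) = 242.24° clockwise from north.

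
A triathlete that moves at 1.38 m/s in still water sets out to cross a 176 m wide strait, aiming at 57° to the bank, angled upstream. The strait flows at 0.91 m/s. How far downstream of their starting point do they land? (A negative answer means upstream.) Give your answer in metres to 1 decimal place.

24.1 m

Perpendicular speed = 1.157 m/s; crossing time = 176 / 1.157 = 152.070 s.
Net downstream speed = 0.158 m/s.
Drift = 0.158 × 152.070 = 24.088 m (downstream).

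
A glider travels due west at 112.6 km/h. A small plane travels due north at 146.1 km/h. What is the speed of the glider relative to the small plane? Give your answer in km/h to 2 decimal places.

Taking east as x and north as y: glider velocity = (-112.600, 0.000) km/h; small plane velocity = (0.000, 146.100) km/h.
Velocity of glider relative to small plane = (-112.600, 0.000) − (0.000, 146.100) = (-112.600, -146.100) km/h.
Magnitude = |(-112.600, -146.100)| = 184.456 km/h.

184.46 km/h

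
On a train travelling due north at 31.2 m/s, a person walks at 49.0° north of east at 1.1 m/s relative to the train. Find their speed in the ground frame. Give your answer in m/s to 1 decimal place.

32.0 m/s

Taking east as x and north as y: train velocity = (0.000, 31.200) m/s; person velocity relative to train = (0.722, 0.830) m/s.
Velocity relative to ground = (0.000, 31.200) + (0.722, 0.830) = (0.722, 32.030) m/s.
Speed = |(0.722, 32.030)| = 32.038 m/s.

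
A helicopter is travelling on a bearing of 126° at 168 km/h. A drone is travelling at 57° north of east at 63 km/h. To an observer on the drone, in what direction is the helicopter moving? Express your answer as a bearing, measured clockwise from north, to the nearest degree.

Taking east as x and north as y: helicopter velocity = (135.915, -98.748) km/h; drone velocity = (34.312, 52.836) km/h.
Velocity of helicopter relative to drone = (135.915, -98.748) − (34.312, 52.836) = (101.603, -151.584) km/h.
Bearing = atan2(101.60, -151.58) = 146.17° clockwise from north.

146°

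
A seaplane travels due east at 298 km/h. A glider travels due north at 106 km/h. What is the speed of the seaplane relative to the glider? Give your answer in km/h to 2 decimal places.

316.29 km/h

Taking east as x and north as y: seaplane velocity = (298.000, 0.000) km/h; glider velocity = (0.000, 106.000) km/h.
Velocity of seaplane relative to glider = (298.000, 0.000) − (0.000, 106.000) = (298.000, -106.000) km/h.
Magnitude = |(298.000, -106.000)| = 316.291 km/h.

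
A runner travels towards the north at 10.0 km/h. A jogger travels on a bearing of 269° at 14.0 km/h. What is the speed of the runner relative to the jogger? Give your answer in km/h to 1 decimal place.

17.3 km/h

Taking east as x and north as y: runner velocity = (0.000, 10.000) km/h; jogger velocity = (-13.998, -0.244) km/h.
Velocity of runner relative to jogger = (0.000, 10.000) − (-13.998, -0.244) = (13.998, 10.244) km/h.
Magnitude = |(13.998, 10.244)| = 17.346 km/h.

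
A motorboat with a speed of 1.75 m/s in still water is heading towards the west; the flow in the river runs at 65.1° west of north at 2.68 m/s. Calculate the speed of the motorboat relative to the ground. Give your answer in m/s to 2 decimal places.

Taking east as x and north as y: velocity relative to the water = (-1.750, 0.000) m/s; the water relative to ground = (-2.431, 1.128) m/s.
Velocity relative to ground = (-1.750, 0.000) + (-2.431, 1.128) = (-4.181, 1.128) m/s.
Speed = |(-4.181, 1.128)| = 4.330 m/s.

4.33 m/s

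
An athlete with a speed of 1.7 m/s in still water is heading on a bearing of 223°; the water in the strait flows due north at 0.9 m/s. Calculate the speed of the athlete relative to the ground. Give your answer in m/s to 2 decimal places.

Taking east as x and north as y: velocity relative to the water = (-1.159, -1.243) m/s; the water relative to ground = (0.000, 0.900) m/s.
Velocity relative to ground = (-1.159, -1.243) + (0.000, 0.900) = (-1.159, -0.343) m/s.
Speed = |(-1.159, -0.343)| = 1.209 m/s.

1.21 m/s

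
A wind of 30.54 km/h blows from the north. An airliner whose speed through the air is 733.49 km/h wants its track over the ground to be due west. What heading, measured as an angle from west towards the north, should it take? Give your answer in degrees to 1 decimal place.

The wind pushes perpendicular to the desired track; the heading must have a component into the wind equal to 30.54 km/h: 733.49 sin θ = 30.54.
sin θ = 0.0416, so θ = 2.386°.

2.4°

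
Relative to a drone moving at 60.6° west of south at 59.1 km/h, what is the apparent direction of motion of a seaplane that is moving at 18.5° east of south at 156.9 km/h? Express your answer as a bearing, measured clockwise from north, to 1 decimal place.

Taking east as x and north as y: seaplane velocity = (49.785, -148.792) km/h; drone velocity = (-51.489, -29.012) km/h.
Velocity of seaplane relative to drone = (49.785, -148.792) − (-51.489, -29.012) = (101.274, -119.780) km/h.
Bearing = atan2(101.27, -119.78) = 139.79° clockwise from north.

139.8°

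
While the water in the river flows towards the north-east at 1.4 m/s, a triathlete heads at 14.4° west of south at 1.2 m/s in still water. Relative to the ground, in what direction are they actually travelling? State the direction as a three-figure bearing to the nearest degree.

Taking east as x and north as y: velocity relative to the water = (-0.298, -1.162) m/s; the water relative to ground = (0.990, 0.990) m/s.
Velocity relative to ground = (-0.298, -1.162) + (0.990, 0.990) = (0.692, -0.172) m/s.
Bearing = atan2(0.69, -0.17) = 103.99° clockwise from north.

104°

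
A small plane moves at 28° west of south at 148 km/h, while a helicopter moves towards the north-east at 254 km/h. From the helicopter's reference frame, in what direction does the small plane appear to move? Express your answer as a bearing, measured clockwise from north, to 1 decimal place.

218.8°

Taking east as x and north as y: small plane velocity = (-69.482, -130.676) km/h; helicopter velocity = (179.605, 179.605) km/h.
Velocity of small plane relative to helicopter = (-69.482, -130.676) − (179.605, 179.605) = (-249.087, -310.281) km/h.
Bearing = atan2(-249.09, -310.28) = 218.76° clockwise from north.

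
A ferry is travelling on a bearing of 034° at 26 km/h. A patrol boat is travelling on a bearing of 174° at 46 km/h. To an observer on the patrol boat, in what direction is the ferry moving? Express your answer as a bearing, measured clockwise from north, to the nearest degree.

008°

Taking east as x and north as y: ferry velocity = (14.539, 21.555) km/h; patrol boat velocity = (4.808, -45.748) km/h.
Velocity of ferry relative to patrol boat = (14.539, 21.555) − (4.808, -45.748) = (9.731, 67.303) km/h.
Bearing = atan2(9.73, 67.30) = 8.23° clockwise from north.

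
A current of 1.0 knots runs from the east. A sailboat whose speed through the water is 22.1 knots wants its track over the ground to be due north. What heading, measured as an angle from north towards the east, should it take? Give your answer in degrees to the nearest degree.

3°

The current pushes perpendicular to the desired track; the heading must have a component into the current equal to 1.0 knots: 22.1 sin θ = 1.0.
sin θ = 0.0452, so θ = 2.593°.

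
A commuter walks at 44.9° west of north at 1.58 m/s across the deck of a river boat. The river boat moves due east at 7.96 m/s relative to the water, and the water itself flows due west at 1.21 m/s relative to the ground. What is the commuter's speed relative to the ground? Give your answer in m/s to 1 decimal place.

5.7 m/s

In east/north components (m/s): commuter relative to river boat = (-1.115, 1.119); river boat relative to water = (7.960, 0.000); water relative to ground = (-1.210, 0.000).
Sum = (5.635, 1.119) m/s.
Speed = |(5.635, 1.119)| = 5.745 m/s.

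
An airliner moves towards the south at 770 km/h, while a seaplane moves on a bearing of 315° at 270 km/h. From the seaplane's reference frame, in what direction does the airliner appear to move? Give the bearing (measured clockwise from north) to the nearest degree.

Taking east as x and north as y: airliner velocity = (0.000, -770.000) km/h; seaplane velocity = (-190.919, 190.919) km/h.
Velocity of airliner relative to seaplane = (0.000, -770.000) − (-190.919, 190.919) = (190.919, -960.919) km/h.
Bearing = atan2(190.92, -960.92) = 168.76° clockwise from north.

169°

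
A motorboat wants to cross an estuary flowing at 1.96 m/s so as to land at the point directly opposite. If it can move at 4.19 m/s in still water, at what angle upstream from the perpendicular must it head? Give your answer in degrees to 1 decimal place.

To cancel the current, the upstream component of the motorboat's velocity must equal the flow: 4.19 sin θ = 1.96.
sin θ = 1.96 / 4.19 = 0.4678.
θ = arcsin(0.4678) = 27.890°.

27.9°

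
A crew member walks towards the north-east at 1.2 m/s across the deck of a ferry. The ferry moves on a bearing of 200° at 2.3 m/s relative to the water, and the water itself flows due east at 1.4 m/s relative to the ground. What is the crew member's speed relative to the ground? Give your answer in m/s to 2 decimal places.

1.96 m/s

In east/north components (m/s): crew member relative to ferry = (0.849, 0.849); ferry relative to water = (-0.787, -2.161); water relative to ground = (1.400, 0.000).
Sum = (1.462, -1.313) m/s.
Speed = |(1.462, -1.313)| = 1.965 m/s.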